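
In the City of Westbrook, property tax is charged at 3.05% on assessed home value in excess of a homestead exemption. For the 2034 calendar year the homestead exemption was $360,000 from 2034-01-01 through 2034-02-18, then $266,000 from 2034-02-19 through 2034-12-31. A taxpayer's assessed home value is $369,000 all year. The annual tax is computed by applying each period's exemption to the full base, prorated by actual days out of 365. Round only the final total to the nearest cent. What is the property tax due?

$2,756.62

2034-01-01 to 2034-02-18: 49 days, exemption $360,000 → ($369,000 − $360,000) × 3.05% × 49/365 = $36.8507
2034-02-19 to 2034-12-31: 316 days, exemption $266,000 → ($369,000 − $266,000) × 3.05% × 316/365 = $2,719.7644
Total = $2,756.6151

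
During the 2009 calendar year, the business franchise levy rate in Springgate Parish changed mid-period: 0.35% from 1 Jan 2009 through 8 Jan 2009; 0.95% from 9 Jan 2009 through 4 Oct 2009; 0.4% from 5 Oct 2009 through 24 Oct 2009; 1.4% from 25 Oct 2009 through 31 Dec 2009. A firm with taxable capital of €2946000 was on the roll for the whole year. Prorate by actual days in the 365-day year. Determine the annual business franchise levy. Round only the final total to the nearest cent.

€29181.54

1 Jan – 8 Jan 2009: 8 days at 0.35% → €2946000 × 0.35% × 8/365 = €225.9945
9 Jan – 4 Oct 2009: 269 days at 0.95% → €2946000 × 0.95% × 269/365 = €20626.0356
5 Oct – 24 Oct 2009: 20 days at 0.4% → €2946000 × 0.4% × 20/365 = €645.6986
25 Oct – 31 Dec 2009: 68 days at 1.4% → €2946000 × 1.4% × 68/365 = €7683.8137
Total = €29181.5425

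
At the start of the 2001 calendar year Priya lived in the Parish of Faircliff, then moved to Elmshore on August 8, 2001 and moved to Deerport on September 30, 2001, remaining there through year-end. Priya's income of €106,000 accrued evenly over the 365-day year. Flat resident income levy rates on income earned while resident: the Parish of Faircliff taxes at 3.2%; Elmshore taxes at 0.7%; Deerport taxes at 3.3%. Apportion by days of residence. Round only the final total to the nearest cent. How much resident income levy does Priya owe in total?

The Parish of Faircliff, January 1 – August 7, 2001: 219 days → €106,000 × 3.2% × 219/365 = €2,035.2000
Elmshore, August 8 – September 29, 2001: 53 days → €106,000 × 0.7% × 53/365 = €107.7425
Deerport, September 30 – December 31, 2001: 93 days → €106,000 × 3.3% × 93/365 = €891.2712
Total = €3,034.2137

€3,034.21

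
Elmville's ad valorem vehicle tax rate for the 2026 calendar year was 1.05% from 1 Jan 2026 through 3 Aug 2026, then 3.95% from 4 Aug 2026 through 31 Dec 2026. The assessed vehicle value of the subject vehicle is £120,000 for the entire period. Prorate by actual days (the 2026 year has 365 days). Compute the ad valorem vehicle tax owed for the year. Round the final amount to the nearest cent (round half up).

1 Jan – 3 Aug 2026: 215 days at 1.05% → £120,000 × 1.05% × 215/365 = £742.1918
4 Aug – 31 Dec 2026: 150 days at 3.95% → £120,000 × 3.95% × 150/365 = £1,947.9452
Total = £2,690.1370

£2,690.14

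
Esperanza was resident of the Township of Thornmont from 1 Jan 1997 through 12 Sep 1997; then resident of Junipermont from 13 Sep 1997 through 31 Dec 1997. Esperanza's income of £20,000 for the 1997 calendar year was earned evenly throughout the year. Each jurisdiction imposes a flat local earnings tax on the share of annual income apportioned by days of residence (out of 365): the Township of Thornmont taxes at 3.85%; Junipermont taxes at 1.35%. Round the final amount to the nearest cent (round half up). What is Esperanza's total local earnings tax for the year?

The Township of Thornmont, 1 Jan – 12 Sep 1997: 255 days → £20,000 × 3.85% × 255/365 = £537.9452
Junipermont, 13 Sep – 31 Dec 1997: 110 days → £20,000 × 1.35% × 110/365 = £81.3699
Total = £619.3151

£619.32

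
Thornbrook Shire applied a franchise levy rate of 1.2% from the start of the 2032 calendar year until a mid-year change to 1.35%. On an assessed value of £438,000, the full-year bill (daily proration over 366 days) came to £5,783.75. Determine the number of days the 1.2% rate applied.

72 days

Let d = days at the first rate; then 366 − d days at the second rate.
£438,000 × [1.2%·d + 1.35%·(366−d)] / 366 = £5,783.75
Solving gives d = 72, so the new rate took effect on 13 March 2032.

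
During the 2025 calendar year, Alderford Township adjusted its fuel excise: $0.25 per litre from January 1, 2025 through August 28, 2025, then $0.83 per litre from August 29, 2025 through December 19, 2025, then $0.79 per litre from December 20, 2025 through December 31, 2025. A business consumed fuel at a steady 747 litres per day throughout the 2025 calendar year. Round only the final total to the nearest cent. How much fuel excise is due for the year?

January 1 – August 28, 2025: 240 days × 747 litres/day = 179,280 litres at $0.25/litre → $44820.00
August 29 – December 19, 2025: 113 days × 747 litres/day = 84,411 litres at $0.83/litre → $70061.13
December 20 – December 31, 2025: 12 days × 747 litres/day = 8,964 litres at $0.79/litre → $7081.56

$121962.69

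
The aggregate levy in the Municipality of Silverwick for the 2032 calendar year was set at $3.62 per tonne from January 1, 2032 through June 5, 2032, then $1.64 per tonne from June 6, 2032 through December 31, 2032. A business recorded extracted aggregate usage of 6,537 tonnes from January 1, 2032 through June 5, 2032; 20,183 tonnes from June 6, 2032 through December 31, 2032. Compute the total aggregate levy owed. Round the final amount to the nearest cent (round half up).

$56,764.06

January 1 – June 5, 2032: 6,537 tonnes at $3.62/tonne → $23,663.94
June 6 – December 31, 2032: 20,183 tonnes at $1.64/tonne → $33,100.12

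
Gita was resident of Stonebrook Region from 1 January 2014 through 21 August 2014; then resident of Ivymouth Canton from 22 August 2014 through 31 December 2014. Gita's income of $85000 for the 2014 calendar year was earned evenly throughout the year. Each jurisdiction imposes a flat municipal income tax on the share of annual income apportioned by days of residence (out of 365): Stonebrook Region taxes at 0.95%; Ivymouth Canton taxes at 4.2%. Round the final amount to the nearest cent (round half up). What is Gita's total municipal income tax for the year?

$1806.54

Stonebrook Region, 1 January – 21 August 2014: 233 days → $85000 × 0.95% × 233/365 = $515.4726
Ivymouth Canton, 22 August – 31 December 2014: 132 days → $85000 × 4.2% × 132/365 = $1291.0685
Total = $1806.5411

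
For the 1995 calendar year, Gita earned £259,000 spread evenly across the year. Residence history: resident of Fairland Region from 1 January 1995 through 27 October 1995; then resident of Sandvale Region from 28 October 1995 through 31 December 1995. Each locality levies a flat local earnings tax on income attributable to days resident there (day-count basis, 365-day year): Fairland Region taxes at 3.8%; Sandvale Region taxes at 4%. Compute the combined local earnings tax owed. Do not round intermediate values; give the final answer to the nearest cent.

£9,934.25

Fairland Region, 1 January – 27 October 1995: 300 days → £259,000 × 3.8% × 300/365 = £8,089.3151
Sandvale Region, 28 October – 31 December 1995: 65 days → £259,000 × 4% × 65/365 = £1,844.9315
Total = £9,934.2466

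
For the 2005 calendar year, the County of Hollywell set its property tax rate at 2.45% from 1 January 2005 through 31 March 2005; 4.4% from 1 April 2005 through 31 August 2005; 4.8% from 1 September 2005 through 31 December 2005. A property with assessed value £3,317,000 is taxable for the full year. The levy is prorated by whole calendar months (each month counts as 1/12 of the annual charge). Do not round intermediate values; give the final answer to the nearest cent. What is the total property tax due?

£134,200.29

1 January – 31 March 2005: 3 months at 2.45% → £3,317,000 × 2.45% × 3/12 = £20,316.6250
1 April – 31 August 2005: 5 months at 4.4% → £3,317,000 × 4.4% × 5/12 = £60,811.6667
1 September – 31 December 2005: 4 months at 4.8% → £3,317,000 × 4.8% × 4/12 = £53,072.0000
Total = £134,200.2917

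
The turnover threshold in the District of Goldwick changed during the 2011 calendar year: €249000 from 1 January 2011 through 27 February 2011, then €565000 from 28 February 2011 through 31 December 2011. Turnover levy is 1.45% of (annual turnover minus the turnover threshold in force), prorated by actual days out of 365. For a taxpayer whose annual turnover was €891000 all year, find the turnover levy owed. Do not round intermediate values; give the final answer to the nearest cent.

€5455.10

1 January – 27 February 2011: 58 days, exemption €249000 → (€891000 − €249000) × 1.45% × 58/365 = €1479.2384
28 February – 31 December 2011: 307 days, exemption €565000 → (€891000 − €565000) × 1.45% × 307/365 = €3975.8603
Total = €5455.0986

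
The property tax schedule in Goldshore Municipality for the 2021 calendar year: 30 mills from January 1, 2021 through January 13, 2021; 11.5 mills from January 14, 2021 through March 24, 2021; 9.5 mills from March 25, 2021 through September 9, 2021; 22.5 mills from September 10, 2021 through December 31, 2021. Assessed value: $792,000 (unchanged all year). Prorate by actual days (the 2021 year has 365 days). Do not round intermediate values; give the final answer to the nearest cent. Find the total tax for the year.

$11,593.58

January 1 – January 13, 2021: 13 days at 30 mills → $792,000 × 3% × 13/365 = $846.2466
January 14 – March 24, 2021: 70 days at 11.5 mills → $792,000 × 1.15% × 70/365 = $1,746.7397
March 25 – September 9, 2021: 169 days at 9.5 mills → $792,000 × 0.95% × 169/365 = $3,483.7151
September 10 – December 31, 2021: 113 days at 22.5 mills → $792,000 × 2.25% × 113/365 = $5,516.8767
Total = $11,593.5781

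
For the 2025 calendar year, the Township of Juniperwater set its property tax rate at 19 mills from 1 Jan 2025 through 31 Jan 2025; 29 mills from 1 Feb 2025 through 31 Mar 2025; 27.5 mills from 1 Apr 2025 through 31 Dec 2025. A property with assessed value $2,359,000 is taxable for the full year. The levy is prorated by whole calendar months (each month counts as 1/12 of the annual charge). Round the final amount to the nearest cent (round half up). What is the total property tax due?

$63,791.29

1 Jan – 31 Jan 2025: 1 month at 19 mills → $2,359,000 × 1.9% × 1/12 = $3,735.0833
1 Feb – 31 Mar 2025: 2 months at 29 mills → $2,359,000 × 2.9% × 2/12 = $11,401.8333
1 Apr – 31 Dec 2025: 9 months at 27.5 mills → $2,359,000 × 2.75% × 9/12 = $48,654.3750
Total = $63,791.2917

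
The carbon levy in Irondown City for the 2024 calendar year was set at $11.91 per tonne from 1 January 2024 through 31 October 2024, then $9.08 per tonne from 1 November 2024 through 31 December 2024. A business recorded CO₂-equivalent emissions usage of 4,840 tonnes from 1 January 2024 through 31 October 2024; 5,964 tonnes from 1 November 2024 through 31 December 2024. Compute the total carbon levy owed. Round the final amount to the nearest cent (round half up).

$111,797.52

1 January – 31 October 2024: 4,840 tonnes at $11.91/tonne → $57,644.40
1 November – 31 December 2024: 5,964 tonnes at $9.08/tonne → $54,153.12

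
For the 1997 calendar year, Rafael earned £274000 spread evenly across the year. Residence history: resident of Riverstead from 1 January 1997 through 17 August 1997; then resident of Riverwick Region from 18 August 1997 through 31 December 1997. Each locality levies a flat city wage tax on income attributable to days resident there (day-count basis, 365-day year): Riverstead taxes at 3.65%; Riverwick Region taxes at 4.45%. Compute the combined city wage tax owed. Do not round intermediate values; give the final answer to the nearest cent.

£10817.75

Riverstead, 1 January – 17 August 1997: 229 days → £274000 × 3.65% × 229/365 = £6274.6000
Riverwick Region, 18 August – 31 December 1997: 136 days → £274000 × 4.45% × 136/365 = £4543.1452
Total = £10817.7452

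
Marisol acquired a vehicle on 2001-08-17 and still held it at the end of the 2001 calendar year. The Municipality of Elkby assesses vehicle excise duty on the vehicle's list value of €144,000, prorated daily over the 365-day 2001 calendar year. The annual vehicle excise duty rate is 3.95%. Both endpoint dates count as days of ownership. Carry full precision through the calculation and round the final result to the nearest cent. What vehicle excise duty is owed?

€2,134.95

Days held (2001-08-17 to 2001-12-31): 137 out of 365
Tax = €144,000 × 3.95% × 137/365 = €2,134.9479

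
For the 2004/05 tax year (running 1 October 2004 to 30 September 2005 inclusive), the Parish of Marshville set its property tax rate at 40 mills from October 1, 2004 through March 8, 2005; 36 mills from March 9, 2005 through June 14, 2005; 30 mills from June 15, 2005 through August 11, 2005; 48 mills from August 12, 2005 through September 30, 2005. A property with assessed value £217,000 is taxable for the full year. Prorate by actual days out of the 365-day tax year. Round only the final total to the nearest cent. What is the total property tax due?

October 1, 2004 – March 8, 2005: 159 days at 40 mills → £217,000 × 4% × 159/365 = £3,781.1507
March 9 – June 14, 2005: 98 days at 36 mills → £217,000 × 3.6% × 98/365 = £2,097.4685
June 15 – August 11, 2005: 58 days at 30 mills → £217,000 × 3% × 58/365 = £1,034.4658
August 12 – September 30, 2005: 50 days at 48 mills → £217,000 × 4.8% × 50/365 = £1,426.8493
Total = £8,339.9342

£8,339.93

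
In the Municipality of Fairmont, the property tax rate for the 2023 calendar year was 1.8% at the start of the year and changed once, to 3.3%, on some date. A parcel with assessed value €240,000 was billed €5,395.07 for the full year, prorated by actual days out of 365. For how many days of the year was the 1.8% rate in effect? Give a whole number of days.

256 days

Let d = days at the first rate; then 365 − d days at the second rate.
€240,000 × [1.8%·d + 3.3%·(365−d)] / 365 = €5,395.07
Solving gives d = 256, so the new rate took effect on 14 Sep 2023.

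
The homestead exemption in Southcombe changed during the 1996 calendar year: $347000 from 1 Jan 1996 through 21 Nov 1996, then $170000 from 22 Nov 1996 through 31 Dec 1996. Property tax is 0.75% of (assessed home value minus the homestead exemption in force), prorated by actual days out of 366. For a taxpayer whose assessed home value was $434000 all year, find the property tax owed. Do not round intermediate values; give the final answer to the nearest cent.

$797.58

1 Jan – 21 Nov 1996: 326 days, exemption $347000 → ($434000 − $347000) × 0.75% × 326/366 = $581.1885
22 Nov – 31 Dec 1996: 40 days, exemption $170000 → ($434000 − $170000) × 0.75% × 40/366 = $216.3934
Total = $797.5820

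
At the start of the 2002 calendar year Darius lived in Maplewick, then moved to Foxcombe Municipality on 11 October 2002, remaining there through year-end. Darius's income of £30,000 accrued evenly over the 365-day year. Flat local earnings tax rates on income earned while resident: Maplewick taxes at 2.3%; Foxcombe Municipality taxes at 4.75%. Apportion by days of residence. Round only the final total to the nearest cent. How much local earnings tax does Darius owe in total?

£855.12

Maplewick, 1 January – 10 October 2002: 283 days → £30,000 × 2.3% × 283/365 = £534.9863
Foxcombe Municipality, 11 October – 31 December 2002: 82 days → £30,000 × 4.75% × 82/365 = £320.1370
Total = £855.1233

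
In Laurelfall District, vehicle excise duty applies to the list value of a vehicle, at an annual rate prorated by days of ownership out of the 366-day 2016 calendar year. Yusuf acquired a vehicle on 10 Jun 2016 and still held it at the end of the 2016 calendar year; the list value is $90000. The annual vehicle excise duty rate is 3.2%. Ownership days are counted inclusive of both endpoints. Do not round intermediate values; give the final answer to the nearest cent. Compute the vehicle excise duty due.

$1613.11

Days held (10 Jun – 31 Dec 2016): 205 out of 366
Tax = $90000 × 3.2% × 205/366 = $1613.1148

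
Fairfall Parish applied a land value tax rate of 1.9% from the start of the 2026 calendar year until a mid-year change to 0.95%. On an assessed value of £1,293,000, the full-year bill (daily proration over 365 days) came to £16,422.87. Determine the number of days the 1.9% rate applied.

Let d = days at the first rate; then 365 − d days at the second rate.
£1,293,000 × [1.9%·d + 0.95%·(365−d)] / 365 = £16,422.87
Solving gives d = 123, so the new rate took effect on May 4, 2026.

123 days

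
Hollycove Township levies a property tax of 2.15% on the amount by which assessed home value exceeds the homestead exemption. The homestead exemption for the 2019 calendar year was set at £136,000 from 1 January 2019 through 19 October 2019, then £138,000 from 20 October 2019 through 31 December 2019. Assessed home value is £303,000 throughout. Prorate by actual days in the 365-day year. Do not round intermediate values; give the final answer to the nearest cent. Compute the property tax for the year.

1 January – 19 October 2019: 292 days, exemption £136,000 → (£303,000 − £136,000) × 2.15% × 292/365 = £2,872.4000
20 October – 31 December 2019: 73 days, exemption £138,000 → (£303,000 − £138,000) × 2.15% × 73/365 = £709.5000
Total = £3,581.9000

£3,581.90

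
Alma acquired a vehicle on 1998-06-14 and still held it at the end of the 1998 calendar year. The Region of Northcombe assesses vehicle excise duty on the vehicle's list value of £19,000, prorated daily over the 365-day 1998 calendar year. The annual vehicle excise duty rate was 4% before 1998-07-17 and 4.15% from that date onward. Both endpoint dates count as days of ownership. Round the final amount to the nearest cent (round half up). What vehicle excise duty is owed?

1998-06-14 to 1998-07-16: 33 days at 4% → £19,000 × 4% × 33/365 = £68.7123
1998-07-17 to 1998-12-31: 168 days at 4.15% → £19,000 × 4.15% × 168/365 = £362.9260
Total = £431.6384

£431.64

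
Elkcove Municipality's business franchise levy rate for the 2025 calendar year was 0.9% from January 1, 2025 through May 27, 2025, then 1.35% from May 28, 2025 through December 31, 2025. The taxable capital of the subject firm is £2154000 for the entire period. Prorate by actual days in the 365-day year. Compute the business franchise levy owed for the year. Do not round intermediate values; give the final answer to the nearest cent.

£25175.24

January 1 – May 27, 2025: 147 days at 0.9% → £2154000 × 0.9% × 147/365 = £7807.5123
May 28 – December 31, 2025: 218 days at 1.35% → £2154000 × 1.35% × 218/365 = £17367.7315
Total = £25175.2438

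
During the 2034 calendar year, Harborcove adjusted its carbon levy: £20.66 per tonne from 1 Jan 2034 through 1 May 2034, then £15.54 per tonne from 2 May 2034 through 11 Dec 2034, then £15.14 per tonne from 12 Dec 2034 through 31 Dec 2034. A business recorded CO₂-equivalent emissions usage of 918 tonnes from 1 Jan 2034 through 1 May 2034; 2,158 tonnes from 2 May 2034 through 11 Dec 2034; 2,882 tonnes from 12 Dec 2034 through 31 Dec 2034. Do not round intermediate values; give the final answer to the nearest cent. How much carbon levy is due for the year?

1 Jan – 1 May 2034: 918 tonnes at £20.66/tonne → £18,965.88
2 May – 11 Dec 2034: 2,158 tonnes at £15.54/tonne → £33,535.32
12 Dec – 31 Dec 2034: 2,882 tonnes at £15.14/tonne → £43,633.48

£96,134.68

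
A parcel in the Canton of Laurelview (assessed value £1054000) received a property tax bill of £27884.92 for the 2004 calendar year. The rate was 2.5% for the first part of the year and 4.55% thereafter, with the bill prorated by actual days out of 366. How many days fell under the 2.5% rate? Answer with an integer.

Let d = days at the first rate; then 366 − d days at the second rate.
£1054000 × [2.5%·d + 4.55%·(366−d)] / 366 = £27884.92
Solving gives d = 340, so the new rate took effect on December 6, 2004.

340 days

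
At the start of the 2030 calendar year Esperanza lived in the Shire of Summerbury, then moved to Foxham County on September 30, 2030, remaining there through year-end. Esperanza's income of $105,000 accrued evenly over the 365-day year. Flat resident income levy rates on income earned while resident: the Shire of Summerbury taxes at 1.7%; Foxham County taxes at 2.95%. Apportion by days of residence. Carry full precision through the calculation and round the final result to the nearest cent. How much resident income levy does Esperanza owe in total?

$2,119.42

The Shire of Summerbury, January 1 – September 29, 2030: 272 days → $105,000 × 1.7% × 272/365 = $1,330.1918
Foxham County, September 30 – December 31, 2030: 93 days → $105,000 × 2.95% × 93/365 = $789.2260
Total = $2,119.4178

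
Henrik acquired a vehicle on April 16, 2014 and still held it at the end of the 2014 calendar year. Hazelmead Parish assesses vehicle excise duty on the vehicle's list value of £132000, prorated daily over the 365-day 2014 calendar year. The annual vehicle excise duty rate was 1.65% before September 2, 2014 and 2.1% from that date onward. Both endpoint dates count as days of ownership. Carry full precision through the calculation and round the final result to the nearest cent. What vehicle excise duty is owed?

April 16 – September 1, 2014: 139 days at 1.65% → £132000 × 1.65% × 139/365 = £829.4301
September 2 – December 31, 2014: 121 days at 2.1% → £132000 × 2.1% × 121/365 = £918.9370
Total = £1748.3671

£1748.37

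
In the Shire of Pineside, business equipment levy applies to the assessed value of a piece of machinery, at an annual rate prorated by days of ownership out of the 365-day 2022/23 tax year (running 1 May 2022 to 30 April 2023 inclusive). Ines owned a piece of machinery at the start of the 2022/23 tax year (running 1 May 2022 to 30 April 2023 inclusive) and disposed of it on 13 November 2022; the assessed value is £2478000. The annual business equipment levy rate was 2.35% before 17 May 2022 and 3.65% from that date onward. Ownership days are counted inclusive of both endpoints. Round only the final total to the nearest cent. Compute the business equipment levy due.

£47404.48

1 May – 16 May 2022: 16 days at 2.35% → £2478000 × 2.35% × 16/365 = £2552.6795
17 May – 13 November 2022: 181 days at 3.65% → £2478000 × 3.65% × 181/365 = £44851.8000
Total = £47404.4795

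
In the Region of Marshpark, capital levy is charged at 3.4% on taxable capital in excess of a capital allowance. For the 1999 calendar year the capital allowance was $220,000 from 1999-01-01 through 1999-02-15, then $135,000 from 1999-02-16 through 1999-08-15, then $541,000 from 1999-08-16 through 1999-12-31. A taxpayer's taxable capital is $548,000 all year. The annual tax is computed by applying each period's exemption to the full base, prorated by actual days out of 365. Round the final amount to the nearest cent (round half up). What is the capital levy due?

$8,458.73

1999-01-01 to 1999-02-15: 46 days, exemption $220,000 → ($548,000 − $220,000) × 3.4% × 46/365 = $1,405.4575
1999-02-16 to 1999-08-15: 181 days, exemption $135,000 → ($548,000 − $135,000) × 3.4% × 181/365 = $6,963.2932
1999-08-16 to 1999-12-31: 138 days, exemption $541,000 → ($548,000 − $541,000) × 3.4% × 138/365 = $89.9836
Total = $8,458.7342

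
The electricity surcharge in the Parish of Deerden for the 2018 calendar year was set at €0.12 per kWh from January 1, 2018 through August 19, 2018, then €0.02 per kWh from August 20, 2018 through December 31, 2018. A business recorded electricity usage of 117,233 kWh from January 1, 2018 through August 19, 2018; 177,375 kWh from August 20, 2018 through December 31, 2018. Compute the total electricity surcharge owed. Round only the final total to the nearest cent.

€17,615.46

January 1 – August 19, 2018: 117,233 kWh at €0.12/kWh → €14,067.96
August 20 – December 31, 2018: 177,375 kWh at €0.02/kWh → €3,547.50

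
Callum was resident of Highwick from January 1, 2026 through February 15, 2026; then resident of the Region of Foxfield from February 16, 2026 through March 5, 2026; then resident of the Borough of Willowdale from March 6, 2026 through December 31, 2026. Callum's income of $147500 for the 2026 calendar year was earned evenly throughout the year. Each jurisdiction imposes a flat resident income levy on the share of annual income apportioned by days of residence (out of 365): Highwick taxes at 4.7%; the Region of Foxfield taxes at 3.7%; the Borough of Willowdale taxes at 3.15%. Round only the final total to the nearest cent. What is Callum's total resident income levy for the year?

Highwick, January 1 – February 15, 2026: 46 days → $147500 × 4.7% × 46/365 = $873.6849
The Region of Foxfield, February 16 – March 5, 2026: 18 days → $147500 × 3.7% × 18/365 = $269.1370
The Borough of Willowdale, March 6 – December 31, 2026: 301 days → $147500 × 3.15% × 301/365 = $3831.5651
Total = $4974.3870

$4974.39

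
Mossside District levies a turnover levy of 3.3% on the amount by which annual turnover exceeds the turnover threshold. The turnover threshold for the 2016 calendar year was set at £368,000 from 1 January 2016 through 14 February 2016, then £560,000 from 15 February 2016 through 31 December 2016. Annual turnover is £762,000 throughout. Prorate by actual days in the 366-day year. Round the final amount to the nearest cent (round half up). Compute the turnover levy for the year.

£7,445.02

1 January – 14 February 2016: 45 days, exemption £368,000 → (£762,000 − £368,000) × 3.3% × 45/366 = £1,598.6066
15 February – 31 December 2016: 321 days, exemption £560,000 → (£762,000 − £560,000) × 3.3% × 321/366 = £5,846.4098
Total = £7,445.0164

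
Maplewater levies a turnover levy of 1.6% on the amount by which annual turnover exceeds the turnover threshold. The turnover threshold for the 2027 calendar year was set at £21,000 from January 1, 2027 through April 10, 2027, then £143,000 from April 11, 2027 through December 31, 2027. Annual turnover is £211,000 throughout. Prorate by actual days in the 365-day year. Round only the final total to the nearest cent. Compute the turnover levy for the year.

£1,622.79

January 1 – April 10, 2027: 100 days, exemption £21,000 → (£211,000 − £21,000) × 1.6% × 100/365 = £832.8767
April 11 – December 31, 2027: 265 days, exemption £143,000 → (£211,000 − £143,000) × 1.6% × 265/365 = £789.9178
Total = £1,622.7945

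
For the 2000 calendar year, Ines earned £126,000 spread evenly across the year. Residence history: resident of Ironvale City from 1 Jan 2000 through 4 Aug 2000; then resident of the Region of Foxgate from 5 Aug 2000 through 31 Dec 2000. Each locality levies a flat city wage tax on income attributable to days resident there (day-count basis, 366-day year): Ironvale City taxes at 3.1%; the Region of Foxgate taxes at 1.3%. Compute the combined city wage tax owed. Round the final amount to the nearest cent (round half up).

Ironvale City, 1 Jan – 4 Aug 2000: 217 days → £126,000 × 3.1% × 217/366 = £2,315.8525
The Region of Foxgate, 5 Aug – 31 Dec 2000: 149 days → £126,000 × 1.3% × 149/366 = £666.8361
Total = £2,982.6885

£2,982.69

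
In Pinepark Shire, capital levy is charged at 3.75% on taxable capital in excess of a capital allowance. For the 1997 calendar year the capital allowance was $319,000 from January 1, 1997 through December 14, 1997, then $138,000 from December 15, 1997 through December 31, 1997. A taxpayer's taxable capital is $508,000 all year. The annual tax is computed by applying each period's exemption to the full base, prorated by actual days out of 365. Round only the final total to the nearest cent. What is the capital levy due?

$7,403.63

January 1 – December 14, 1997: 348 days, exemption $319,000 → ($508,000 − $319,000) × 3.75% × 348/365 = $6,757.3973
December 15 – December 31, 1997: 17 days, exemption $138,000 → ($508,000 − $138,000) × 3.75% × 17/365 = $646.2329
Total = $7,403.6301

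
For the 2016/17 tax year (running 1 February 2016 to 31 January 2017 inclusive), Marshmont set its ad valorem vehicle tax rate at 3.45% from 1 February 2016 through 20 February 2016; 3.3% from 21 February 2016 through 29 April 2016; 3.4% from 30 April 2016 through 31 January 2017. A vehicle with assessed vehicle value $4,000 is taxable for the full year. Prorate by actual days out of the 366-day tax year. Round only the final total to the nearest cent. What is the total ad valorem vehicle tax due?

$135.36

1 February – 20 February 2016: 20 days at 3.45% → $4,000 × 3.45% × 20/366 = $7.5410
21 February – 29 April 2016: 69 days at 3.3% → $4,000 × 3.3% × 69/366 = $24.8852
30 April 2016 – 31 January 2017: 277 days at 3.4% → $4,000 × 3.4% × 277/366 = $102.9290
Total = $135.3552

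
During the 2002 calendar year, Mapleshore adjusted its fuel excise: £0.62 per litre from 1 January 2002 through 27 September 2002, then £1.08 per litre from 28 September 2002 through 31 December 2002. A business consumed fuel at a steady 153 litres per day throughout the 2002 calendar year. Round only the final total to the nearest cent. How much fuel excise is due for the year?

£41310.00

1 January – 27 September 2002: 270 days × 153 litres/day = 41,310 litres at £0.62/litre → £25612.20
28 September – 31 December 2002: 95 days × 153 litres/day = 14,535 litres at £1.08/litre → £15697.80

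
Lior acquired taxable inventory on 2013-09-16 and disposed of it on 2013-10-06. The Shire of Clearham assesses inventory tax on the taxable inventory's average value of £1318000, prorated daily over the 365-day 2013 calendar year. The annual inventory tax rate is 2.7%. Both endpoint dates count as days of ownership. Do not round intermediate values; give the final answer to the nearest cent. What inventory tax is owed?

Days held (2013-09-16 to 2013-10-06): 21 out of 365
Tax = £1318000 × 2.7% × 21/365 = £2047.4137

£2047.41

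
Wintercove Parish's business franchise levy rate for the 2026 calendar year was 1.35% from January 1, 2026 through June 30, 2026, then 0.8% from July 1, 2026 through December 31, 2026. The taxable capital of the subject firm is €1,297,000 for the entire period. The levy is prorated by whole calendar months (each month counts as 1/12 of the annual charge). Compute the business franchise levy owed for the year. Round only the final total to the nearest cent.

January 1 – June 30, 2026: 6 months at 1.35% → €1,297,000 × 1.35% × 6/12 = €8,754.7500
July 1 – December 31, 2026: 6 months at 0.8% → €1,297,000 × 0.8% × 6/12 = €5,188.0000
Total = €13,942.7500

€13,942.75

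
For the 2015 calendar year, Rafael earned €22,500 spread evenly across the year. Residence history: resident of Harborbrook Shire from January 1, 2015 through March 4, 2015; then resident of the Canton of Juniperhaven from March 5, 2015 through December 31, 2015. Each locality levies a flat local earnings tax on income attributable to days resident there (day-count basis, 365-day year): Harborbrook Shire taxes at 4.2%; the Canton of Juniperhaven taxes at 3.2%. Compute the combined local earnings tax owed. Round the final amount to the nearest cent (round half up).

Harborbrook Shire, January 1 – March 4, 2015: 63 days → €22,500 × 4.2% × 63/365 = €163.1096
The Canton of Juniperhaven, March 5 – December 31, 2015: 302 days → €22,500 × 3.2% × 302/365 = €595.7260
Total = €758.8356

€758.84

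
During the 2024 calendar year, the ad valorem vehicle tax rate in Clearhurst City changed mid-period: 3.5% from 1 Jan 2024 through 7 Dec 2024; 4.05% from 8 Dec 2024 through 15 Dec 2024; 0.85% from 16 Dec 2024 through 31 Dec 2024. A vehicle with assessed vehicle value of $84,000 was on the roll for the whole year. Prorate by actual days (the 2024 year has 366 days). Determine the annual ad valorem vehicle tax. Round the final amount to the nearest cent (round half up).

$2,852.79

1 Jan – 7 Dec 2024: 342 days at 3.5% → $84,000 × 3.5% × 342/366 = $2,747.2131
8 Dec – 15 Dec 2024: 8 days at 4.05% → $84,000 × 4.05% × 8/366 = $74.3607
16 Dec – 31 Dec 2024: 16 days at 0.85% → $84,000 × 0.85% × 16/366 = $31.2131
Total = $2,852.7869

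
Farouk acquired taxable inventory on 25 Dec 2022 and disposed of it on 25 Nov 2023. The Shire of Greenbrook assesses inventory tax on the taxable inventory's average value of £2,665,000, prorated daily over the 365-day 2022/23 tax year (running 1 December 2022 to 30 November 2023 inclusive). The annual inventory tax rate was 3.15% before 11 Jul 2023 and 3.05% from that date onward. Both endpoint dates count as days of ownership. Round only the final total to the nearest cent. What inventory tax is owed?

25 Dec 2022 – 10 Jul 2023: 198 days at 3.15% → £2,665,000 × 3.15% × 198/365 = £45,538.6438
11 Jul – 25 Nov 2023: 138 days at 3.05% → £2,665,000 × 3.05% × 138/365 = £30,731.4658
Total = £76,270.1096

£76,270.11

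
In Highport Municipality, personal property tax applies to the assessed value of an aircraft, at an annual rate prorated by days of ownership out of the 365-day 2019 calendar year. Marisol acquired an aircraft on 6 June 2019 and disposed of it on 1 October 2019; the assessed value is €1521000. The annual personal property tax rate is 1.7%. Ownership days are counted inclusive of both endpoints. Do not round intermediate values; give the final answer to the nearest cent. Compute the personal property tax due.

€8359.25

Days held (6 June – 1 October 2019): 118 out of 365
Tax = €1521000 × 1.7% × 118/365 = €8359.2493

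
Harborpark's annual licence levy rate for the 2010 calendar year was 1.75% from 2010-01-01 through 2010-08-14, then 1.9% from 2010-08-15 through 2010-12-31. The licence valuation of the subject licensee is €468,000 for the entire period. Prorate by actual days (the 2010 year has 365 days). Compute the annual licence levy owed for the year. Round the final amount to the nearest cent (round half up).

€8,457.34

2010-01-01 to 2010-08-14: 226 days at 1.75% → €468,000 × 1.75% × 226/365 = €5,071.0685
2010-08-15 to 2010-12-31: 139 days at 1.9% → €468,000 × 1.9% × 139/365 = €3,386.2685
Total = €8,457.3370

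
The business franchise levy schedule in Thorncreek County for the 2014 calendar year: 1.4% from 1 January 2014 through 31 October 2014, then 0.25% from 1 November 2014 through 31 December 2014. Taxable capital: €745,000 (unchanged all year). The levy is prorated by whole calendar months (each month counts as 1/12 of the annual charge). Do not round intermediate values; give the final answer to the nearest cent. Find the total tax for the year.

€9,002.08

1 January – 31 October 2014: 10 months at 1.4% → €745,000 × 1.4% × 10/12 = €8,691.6667
1 November – 31 December 2014: 2 months at 0.25% → €745,000 × 0.25% × 2/12 = €310.4167
Total = €9,002.0833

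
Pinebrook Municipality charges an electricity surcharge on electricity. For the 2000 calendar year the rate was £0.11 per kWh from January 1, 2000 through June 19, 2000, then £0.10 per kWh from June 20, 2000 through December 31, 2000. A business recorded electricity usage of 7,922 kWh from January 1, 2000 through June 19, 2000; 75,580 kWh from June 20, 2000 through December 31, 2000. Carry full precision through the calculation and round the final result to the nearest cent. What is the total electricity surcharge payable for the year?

January 1 – June 19, 2000: 7,922 kWh at £0.11/kWh → £871.42
June 20 – December 31, 2000: 75,580 kWh at £0.10/kWh → £7558.00

£8429.42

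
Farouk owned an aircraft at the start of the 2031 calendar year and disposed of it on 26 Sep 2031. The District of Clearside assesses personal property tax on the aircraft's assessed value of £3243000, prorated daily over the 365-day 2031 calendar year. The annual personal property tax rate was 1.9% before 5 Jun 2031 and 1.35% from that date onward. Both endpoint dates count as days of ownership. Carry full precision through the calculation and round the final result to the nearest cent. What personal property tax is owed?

1 Jan – 4 Jun 2031: 155 days at 1.9% → £3243000 × 1.9% × 155/365 = £26166.1233
5 Jun – 26 Sep 2031: 114 days at 1.35% → £3243000 × 1.35% × 114/365 = £13673.9096
Total = £39840.0329

£39840.03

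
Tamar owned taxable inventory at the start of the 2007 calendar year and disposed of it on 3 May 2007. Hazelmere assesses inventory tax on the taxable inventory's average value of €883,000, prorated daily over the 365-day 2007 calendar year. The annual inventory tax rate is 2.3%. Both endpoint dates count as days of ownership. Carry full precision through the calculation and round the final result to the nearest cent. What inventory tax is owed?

Days held (1 Jan – 3 May 2007): 123 out of 365
Tax = €883,000 × 2.3% × 123/365 = €6,843.8548

€6,843.85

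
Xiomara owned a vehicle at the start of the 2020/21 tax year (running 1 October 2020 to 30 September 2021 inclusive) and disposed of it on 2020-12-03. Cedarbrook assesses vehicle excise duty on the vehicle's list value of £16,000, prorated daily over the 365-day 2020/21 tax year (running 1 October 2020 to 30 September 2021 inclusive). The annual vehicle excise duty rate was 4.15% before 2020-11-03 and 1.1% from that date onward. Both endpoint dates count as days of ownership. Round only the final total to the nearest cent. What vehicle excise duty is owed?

£74.98

2020-10-01 to 2020-11-02: 33 days at 4.15% → £16,000 × 4.15% × 33/365 = £60.0329
2020-11-03 to 2020-12-03: 31 days at 1.1% → £16,000 × 1.1% × 31/365 = £14.9479
Total = £74.9808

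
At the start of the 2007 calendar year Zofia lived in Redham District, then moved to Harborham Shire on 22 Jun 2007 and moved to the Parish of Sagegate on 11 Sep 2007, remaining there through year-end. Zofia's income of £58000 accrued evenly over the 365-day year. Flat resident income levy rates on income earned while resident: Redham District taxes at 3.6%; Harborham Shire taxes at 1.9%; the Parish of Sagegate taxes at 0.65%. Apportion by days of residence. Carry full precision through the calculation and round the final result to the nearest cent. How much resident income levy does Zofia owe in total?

£1344.17

Redham District, 1 Jan – 21 Jun 2007: 172 days → £58000 × 3.6% × 172/365 = £983.9342
Harborham Shire, 22 Jun – 10 Sep 2007: 81 days → £58000 × 1.9% × 81/365 = £244.5534
The Parish of Sagegate, 11 Sep – 31 Dec 2007: 112 days → £58000 × 0.65% × 112/365 = £115.6822
Total = £1344.1699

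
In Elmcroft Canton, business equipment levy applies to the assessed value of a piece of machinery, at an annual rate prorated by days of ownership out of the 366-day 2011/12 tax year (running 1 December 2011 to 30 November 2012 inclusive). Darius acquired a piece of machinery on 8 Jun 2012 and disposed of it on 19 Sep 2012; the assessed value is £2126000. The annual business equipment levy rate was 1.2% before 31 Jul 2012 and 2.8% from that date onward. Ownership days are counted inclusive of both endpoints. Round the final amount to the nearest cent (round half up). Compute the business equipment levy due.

£11989.25

8 Jun – 30 Jul 2012: 53 days at 1.2% → £2126000 × 1.2% × 53/366 = £3694.3607
31 Jul – 19 Sep 2012: 51 days at 2.8% → £2126000 × 2.8% × 51/366 = £8294.8852
Total = £11989.2459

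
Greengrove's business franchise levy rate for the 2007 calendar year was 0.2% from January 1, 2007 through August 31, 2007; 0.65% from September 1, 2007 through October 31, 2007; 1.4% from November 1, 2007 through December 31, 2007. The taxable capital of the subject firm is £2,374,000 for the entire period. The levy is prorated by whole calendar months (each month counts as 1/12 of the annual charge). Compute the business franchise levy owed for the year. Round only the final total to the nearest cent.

£11,276.50

January 1 – August 31, 2007: 8 months at 0.2% → £2,374,000 × 0.2% × 8/12 = £3,165.3333
September 1 – October 31, 2007: 2 months at 0.65% → £2,374,000 × 0.65% × 2/12 = £2,571.8333
November 1 – December 31, 2007: 2 months at 1.4% → £2,374,000 × 1.4% × 2/12 = £5,539.3333
Total = £11,276.5000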